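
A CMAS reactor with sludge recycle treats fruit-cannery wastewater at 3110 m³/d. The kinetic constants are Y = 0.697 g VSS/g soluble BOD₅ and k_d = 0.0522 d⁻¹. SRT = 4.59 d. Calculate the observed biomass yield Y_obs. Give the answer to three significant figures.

Y_obs ≈ 0.562 g VSS/g soluble BOD₅

Correct the yield for decay: Y_obs = Y/(1 + k_d θ_c) = 0.697 / (1 + 0.0522 × 4.59) = 0.697 / 1.240 = 0.5623.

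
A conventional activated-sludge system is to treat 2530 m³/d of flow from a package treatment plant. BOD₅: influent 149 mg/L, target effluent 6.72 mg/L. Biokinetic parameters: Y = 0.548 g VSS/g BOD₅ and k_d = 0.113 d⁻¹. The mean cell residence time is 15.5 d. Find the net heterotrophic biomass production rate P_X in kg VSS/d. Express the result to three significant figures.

P_X ≈ 71.7 kg VSS/d

Observed yield with endogenous decay: Y_obs = Y / (1 + k_d·θ_c) = 0.548 / (1 + 0.113 × 15.5) = 0.548 / 2.752 = 0.1992 g VSS/g BOD₅.
Substrate removed = Q·(S₀ − S) = 2530 m³/d × (149 − 6.72) g/m³ = 3.6×10^5 g/d = 360.0 kg/d.
So the net sludge growth is P_X = 0.1992 × 360.0 = 71.69 kg VSS/d.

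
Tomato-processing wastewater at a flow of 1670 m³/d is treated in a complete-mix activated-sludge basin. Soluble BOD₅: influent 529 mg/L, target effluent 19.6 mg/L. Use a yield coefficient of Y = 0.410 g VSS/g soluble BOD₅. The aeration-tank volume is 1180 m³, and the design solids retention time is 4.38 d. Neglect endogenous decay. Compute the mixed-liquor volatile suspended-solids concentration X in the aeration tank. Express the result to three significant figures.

X ≈ 1290 mg/L

X = Y·Q·ΔS·θ_c / V = 0.410 × 1670 × (529 − 19.6) × 4.38 / 1180 = 1295 mg/L.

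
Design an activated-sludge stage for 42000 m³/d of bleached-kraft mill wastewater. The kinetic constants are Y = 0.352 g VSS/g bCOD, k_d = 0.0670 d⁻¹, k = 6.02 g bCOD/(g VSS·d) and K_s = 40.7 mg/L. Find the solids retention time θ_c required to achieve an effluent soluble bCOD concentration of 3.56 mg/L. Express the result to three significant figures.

θ_c ≈ 9.67 d

Specific growth rate at S = 3.56 mg/L: μ = YkS/(K_s+S) = 0.352·6.02·3.56/(40.7+3.56) = 0.1704 d⁻¹.
1/θ_c = 0.1704 − 0.0670 = 0.1034 d⁻¹, so θ_c = 9.667 d.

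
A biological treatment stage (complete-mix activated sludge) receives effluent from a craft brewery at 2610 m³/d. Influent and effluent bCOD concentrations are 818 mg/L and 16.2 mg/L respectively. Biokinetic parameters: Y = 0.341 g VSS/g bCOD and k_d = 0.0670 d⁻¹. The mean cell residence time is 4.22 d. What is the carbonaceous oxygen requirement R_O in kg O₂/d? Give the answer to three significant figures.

R_O ≈ 1300 kg O₂/d

Observed yield with endogenous decay: Y_obs = Y / (1 + k_d·θ_c) = 0.341 / (1 + 0.0670 × 4.22) = 0.341 / 1.283 = 0.2658 g VSS/g bCOD.
Mass of bCOD removed per day: Q(S₀ − S) = 2610 × 801.8 g/m³ = 2093 kg/d.
P_X = Y_obs·Q·(S₀ − S) = 0.2658 × 2093 = 556.3 kg VSS/d.
Carbonaceous O₂ demand = substrate oxidised − cell-mass equivalent = 2093 − 1.42 × 556.3 = 1303 kg O₂/d.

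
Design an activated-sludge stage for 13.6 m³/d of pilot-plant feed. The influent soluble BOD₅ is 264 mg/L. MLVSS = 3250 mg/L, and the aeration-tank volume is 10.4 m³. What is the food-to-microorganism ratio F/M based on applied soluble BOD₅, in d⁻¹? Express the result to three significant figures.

F/M ≈ 0.106 d⁻¹

Food-to-microorganism ratio F/M = Q S₀ / (V X) = 13.6 × 264 / (10.40 × 3250) = 0.1062 d⁻¹.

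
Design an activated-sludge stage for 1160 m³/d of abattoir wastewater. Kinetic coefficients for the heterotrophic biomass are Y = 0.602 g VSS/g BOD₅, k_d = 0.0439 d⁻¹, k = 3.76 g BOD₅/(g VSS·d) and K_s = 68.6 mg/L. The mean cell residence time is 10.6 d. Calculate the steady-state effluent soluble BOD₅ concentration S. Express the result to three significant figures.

S ≈ 4.46 mg/L

From the Monod/SRT balance for a CMAS, S = K_s·(1+k_d θ_c)/[θ_c·(Y k − k_d) − 1] = 68.6 × (1 + 0.0439 × 10.6) / [10.6 × (0.602 × 3.76 − 0.0439) − 1] = 100.5 / 22.53 = 4.462 mg/L.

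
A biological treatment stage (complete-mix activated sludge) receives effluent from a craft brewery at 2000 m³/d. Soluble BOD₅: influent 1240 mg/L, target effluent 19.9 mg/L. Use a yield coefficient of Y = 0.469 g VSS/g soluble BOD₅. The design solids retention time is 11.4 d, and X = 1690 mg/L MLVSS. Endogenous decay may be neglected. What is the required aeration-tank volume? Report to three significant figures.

V ≈ 7720 m³

Biomass mass balance (decay neglected): V·X = Y·Q·(S₀ − S)·θ_c, so V = 0.469 × 2000 × (1240 − 19.9) × 11.4 / 1690 = 7720 m³.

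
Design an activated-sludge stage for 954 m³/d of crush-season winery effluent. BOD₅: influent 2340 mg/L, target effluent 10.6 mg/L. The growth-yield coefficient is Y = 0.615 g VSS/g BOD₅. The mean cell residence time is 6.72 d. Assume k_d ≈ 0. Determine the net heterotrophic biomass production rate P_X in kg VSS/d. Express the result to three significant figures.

P_X ≈ 1370 kg VSS/d

No decay correction is needed, so Y_obs = Y = 0.615.
Substrate removed = Q·(S₀ − S) = 954 m³/d × (2340 − 10.6) g/m³ = 2.22×10^6 g/d = 2222 kg/d.
Net biomass production P_X = Y_obs × Q·(S₀ − S) = 0.6150 × 2222 = 1367 kg VSS/d.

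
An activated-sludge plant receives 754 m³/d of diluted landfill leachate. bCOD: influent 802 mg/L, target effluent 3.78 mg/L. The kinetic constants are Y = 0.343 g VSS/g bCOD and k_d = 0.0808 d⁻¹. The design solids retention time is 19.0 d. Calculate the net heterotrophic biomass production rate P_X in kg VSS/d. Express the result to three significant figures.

P_X ≈ 81.4 kg VSS/d

Correct the yield for decay: Y_obs = Y/(1 + k_d θ_c) = 0.343 / (1 + 0.0808 × 19.0) = 0.343 / 2.535 = 0.1353.
Mass of bCOD removed per day: Q(S₀ − S) = 754 × 798.2 g/m³ = 601.9 kg/d.
P_X = Y_obs · Q(S₀ − S) = 0.1353 × 601.9 = 81.43 kg VSS/d.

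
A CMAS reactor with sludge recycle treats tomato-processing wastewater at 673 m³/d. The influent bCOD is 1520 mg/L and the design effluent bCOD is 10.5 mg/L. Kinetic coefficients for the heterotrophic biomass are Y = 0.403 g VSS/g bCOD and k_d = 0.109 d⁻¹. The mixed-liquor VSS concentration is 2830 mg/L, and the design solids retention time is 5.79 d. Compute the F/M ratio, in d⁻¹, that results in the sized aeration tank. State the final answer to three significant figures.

From the SRT design equation V = Y Q (S₀−S) θ_c / [X (1 + k_d θ_c)] = 0.403 × 673 × (1520 − 10.5) × 5.79 / [2830 × (1 + 0.109 × 5.79)] = 2.37×10^6 / 4616 = 513.5 m³.
F/M = Q·S₀ / (V·X) = 673 × 1520 / (513.5 × 2830) = 0.7039 g bCOD·(g VSS·d)⁻¹.

F/M ≈ 0.704 d⁻¹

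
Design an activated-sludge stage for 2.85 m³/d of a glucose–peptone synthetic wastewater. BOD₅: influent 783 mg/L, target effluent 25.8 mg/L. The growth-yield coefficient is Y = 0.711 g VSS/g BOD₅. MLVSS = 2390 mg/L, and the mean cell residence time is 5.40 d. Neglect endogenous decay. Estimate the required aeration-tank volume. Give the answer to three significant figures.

With k_d = 0 the design equation reduces to V = Y Q (S₀−S) θ_c / X = 0.711 × 2.85 × (783 − 25.8) × 5.40 / 2390 = 3.467 m³.

V ≈ 3.47 m³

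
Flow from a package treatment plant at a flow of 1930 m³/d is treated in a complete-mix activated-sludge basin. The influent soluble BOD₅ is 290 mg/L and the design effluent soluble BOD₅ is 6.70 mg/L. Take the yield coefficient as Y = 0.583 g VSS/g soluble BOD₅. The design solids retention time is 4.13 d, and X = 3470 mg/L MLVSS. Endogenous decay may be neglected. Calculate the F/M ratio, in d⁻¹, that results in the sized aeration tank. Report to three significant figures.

With k_d = 0 the design equation reduces to V = Y Q (S₀−S) θ_c / X = 0.583 × 1930 × (290 − 6.70) × 4.13 / 3470 = 379.4 m³.
F/M = applied load / biomass = Q·S₀/(V·X) = 1930 × 290 / (379.4 × 3470) = 0.4251 d⁻¹.

F/M ≈ 0.425 d⁻¹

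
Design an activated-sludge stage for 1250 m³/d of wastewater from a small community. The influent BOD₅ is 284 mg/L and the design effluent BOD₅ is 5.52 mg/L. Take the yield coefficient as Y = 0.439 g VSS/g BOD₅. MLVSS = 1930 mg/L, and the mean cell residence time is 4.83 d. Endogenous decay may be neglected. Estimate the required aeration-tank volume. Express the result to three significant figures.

V ≈ 382 m³

V·X = Y·Q·ΔS·θ_c gives V = 0.439 × 1250 × (284 − 5.52) × 4.83 / 1930 = 382.4 m³.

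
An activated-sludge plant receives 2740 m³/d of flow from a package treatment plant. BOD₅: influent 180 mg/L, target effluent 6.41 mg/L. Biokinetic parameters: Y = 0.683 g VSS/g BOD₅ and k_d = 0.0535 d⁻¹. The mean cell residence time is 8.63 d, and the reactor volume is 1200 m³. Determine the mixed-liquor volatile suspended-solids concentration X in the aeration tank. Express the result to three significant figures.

X = Y·Q·ΔS·θ_c / [V·(1 + k_d θ_c)] = 0.683 × 2740 × (180 − 6.41) × 8.63 / [1200 × (1 + 0.0535 × 8.63)] = 1598 mg/L.

X ≈ 1600 mg/L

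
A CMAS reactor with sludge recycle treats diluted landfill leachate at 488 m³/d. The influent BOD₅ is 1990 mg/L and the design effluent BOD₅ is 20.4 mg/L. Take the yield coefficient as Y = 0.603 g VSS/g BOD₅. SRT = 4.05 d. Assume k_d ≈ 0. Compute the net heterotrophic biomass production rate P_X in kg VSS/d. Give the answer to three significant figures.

P_X ≈ 580 kg VSS/d

No decay correction is needed, so Y_obs = Y = 0.603.
Q·(S₀ − S) = 488 × (1990 − 20.4) × 10⁻³ = 961.2 kg/d removed.
P_X = Y_obs · Q(S₀ − S) = 0.6030 × 961.2 = 579.6 kg VSS/d.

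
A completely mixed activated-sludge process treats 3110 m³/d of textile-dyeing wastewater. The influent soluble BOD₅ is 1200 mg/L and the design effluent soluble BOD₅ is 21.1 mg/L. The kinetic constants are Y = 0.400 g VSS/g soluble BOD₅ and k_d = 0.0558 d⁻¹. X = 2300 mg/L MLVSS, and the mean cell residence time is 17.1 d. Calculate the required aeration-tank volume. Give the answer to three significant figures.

Rearranging the biomass balance for a CMAS with decay, V = Y·Q·ΔS·θ_c / [X·(1+k_d θ_c)] = 0.400 × 3110 × (1200 − 21.1) × 17.1 / [2300 × (1 + 0.0558 × 17.1)] = 2.51×10^7 / 4495 = 5580 m³.

V ≈ 5580 m³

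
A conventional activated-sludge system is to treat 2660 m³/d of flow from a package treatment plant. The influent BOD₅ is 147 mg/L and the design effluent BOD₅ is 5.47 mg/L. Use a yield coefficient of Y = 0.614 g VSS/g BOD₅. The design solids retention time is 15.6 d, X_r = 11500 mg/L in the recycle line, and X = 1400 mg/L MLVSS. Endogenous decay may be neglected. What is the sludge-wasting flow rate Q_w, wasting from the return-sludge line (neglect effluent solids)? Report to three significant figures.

Q_w ≈ 20.1 m³/d

Biomass mass balance (decay neglected): V·X = Y·Q·(S₀ − S)·θ_c, so V = 0.614 × 2660 × (147 − 5.47) × 15.6 / 1400 = 2576 m³.
Wasting from the return line (neglecting effluent solids): Q_w = V·X / (θ_c·X_r) = 2576 × 1400 / (15.6 × 11500) = 20.10 m³/d.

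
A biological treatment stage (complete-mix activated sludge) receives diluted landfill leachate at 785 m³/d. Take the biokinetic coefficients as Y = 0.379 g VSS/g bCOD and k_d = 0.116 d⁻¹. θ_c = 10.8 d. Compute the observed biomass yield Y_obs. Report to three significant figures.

Y_obs = Y / (1 + k_d θ_c) = 0.379 / (1 + 0.116 × 10.8) = 0.379 / 2.253 = 0.1682.

Y_obs ≈ 0.168 g VSS/g bCOD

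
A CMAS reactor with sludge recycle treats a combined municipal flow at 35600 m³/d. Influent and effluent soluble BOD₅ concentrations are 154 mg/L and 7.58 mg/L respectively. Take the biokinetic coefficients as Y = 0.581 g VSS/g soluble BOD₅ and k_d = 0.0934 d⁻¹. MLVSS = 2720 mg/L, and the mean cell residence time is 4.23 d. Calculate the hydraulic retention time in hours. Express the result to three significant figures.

Rearranging the biomass balance for a CMAS with decay, V = Y·Q·ΔS·θ_c / [X·(1+k_d θ_c)] = 0.581 × 35600 × (154 − 7.58) × 4.23 / [2720 × (1 + 0.0934 × 4.23)] = 1.28×10^7 / 3795 = 3376 m³.
Hydraulic retention time τ = V/Q = 3376 / 35600 = 0.09483 d = 2.276 h.

τ ≈ 2.28 h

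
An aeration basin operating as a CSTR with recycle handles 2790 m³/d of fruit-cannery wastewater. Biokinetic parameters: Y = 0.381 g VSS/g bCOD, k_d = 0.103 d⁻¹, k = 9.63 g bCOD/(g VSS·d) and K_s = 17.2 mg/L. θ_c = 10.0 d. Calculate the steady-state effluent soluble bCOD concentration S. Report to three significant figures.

S ≈ 1.01 mg/L

Effluent substrate depends only on kinetics and SRT: S = K_s(1 + k_d θ_c) / [θ_c(Yk − k_d) − 1] = 17.2 × (1 + 0.103 × 10.0) / [10.0 × (0.381 × 9.63 − 0.103) − 1] = 34.92 / 34.66 = 1.007 mg/L.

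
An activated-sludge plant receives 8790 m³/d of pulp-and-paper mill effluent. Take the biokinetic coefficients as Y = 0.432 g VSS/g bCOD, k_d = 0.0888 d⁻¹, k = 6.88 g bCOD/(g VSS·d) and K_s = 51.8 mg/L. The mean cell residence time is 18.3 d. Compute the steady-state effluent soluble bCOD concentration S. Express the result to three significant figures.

For a completely mixed reactor with recycle the Lawrence–McCarty relation gives S = K_s·(1 + k_d·θ_c) / [θ_c·(Y·k − k_d) − 1] = 51.8 × (1 + 0.0888 × 18.3) / [18.3 × (0.432 × 6.88 − 0.0888) − 1] = 136.0 / 51.77 = 2.627 mg/L.

S ≈ 2.63 mg/L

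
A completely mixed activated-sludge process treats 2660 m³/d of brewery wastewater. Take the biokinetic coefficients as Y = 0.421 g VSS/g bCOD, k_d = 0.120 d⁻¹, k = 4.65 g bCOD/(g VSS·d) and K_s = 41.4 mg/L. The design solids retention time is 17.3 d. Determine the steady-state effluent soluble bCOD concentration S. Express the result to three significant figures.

For a completely mixed reactor with recycle the Lawrence–McCarty relation gives S = K_s·(1 + k_d·θ_c) / [θ_c·(Y·k − k_d) − 1] = 41.4 × (1 + 0.120 × 17.3) / [17.3 × (0.421 × 4.65 − 0.120) − 1] = 127.3 / 30.79 = 4.136 mg/L.

S ≈ 4.14 mg/L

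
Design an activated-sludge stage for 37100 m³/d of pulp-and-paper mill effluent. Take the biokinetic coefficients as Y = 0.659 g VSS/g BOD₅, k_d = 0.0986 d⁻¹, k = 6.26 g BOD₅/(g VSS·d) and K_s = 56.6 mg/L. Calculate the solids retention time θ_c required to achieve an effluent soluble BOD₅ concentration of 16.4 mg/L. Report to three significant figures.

θ_c ≈ 1.21 d

At the target effluent, Y k S/(K_s+S) = 0.659×6.26×16.4/73.00 = 0.9268 d⁻¹.
Then 1/θ_c = μ − k_d = 0.9268 − 0.0986 = 0.8282 d⁻¹, giving θ_c = 1.207 d.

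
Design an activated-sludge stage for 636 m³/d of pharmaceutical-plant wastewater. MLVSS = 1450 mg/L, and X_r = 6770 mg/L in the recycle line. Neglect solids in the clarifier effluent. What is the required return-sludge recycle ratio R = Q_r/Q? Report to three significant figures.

R ≈ 0.273

Solids balance on the clarifier gives (1+R)X = R·X_r, so R = X/(X_r − X) = 1450 / (6770 − 1450) = 0.2726.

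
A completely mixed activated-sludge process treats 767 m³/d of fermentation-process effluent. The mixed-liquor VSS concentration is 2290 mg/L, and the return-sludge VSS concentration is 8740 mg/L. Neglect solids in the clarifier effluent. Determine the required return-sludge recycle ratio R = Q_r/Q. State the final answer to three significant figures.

Solids balance on the clarifier gives (1+R)X = R·X_r, so R = X/(X_r − X) = 2290 / (8740 − 2290) = 0.3550.

R ≈ 0.355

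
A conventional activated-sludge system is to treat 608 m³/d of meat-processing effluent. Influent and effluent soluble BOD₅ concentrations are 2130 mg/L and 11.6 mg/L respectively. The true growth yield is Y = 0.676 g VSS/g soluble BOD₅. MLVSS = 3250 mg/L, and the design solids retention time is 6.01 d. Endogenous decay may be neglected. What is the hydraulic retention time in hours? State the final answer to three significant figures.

τ ≈ 63.6 h

With k_d = 0 the design equation reduces to V = Y Q (S₀−S) θ_c / X = 0.676 × 608 × (2130 − 11.6) × 6.01 / 3250 = 1610 m³.
Hydraulic retention time τ = V/Q = 1610 / 608 = 2.648 d = 63.56 h.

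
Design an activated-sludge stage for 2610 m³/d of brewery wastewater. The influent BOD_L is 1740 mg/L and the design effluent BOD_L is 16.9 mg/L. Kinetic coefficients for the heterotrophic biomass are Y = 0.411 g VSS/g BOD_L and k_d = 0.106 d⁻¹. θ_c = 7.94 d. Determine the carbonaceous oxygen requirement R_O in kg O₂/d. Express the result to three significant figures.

R_O ≈ 3070 kg O₂/d

The observed yield is Y_obs = Y/(1 + k_d·θ_c) = 0.411 / (1 + 0.106 × 7.94) = 0.411 / 1.842 = 0.2232 g VSS per g BOD_L removed.
ΔS = 1740 − 16.9 = 1723 mg/L, so the substrate removal rate is 2610 × 1723/1000 = 4497 kg BOD_L/d.
Net sludge production P_X = 0.2232 × 4497 = 1004 kg VSS/d.
R_O = Q·(S₀ − S) − 1.42·P_X = 4497 − 1.42 × 1004 = 3072 kg O₂/d.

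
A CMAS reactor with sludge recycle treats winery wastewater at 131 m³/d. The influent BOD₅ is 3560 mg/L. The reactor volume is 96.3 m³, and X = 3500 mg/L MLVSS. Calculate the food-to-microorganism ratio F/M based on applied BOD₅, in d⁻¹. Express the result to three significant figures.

F/M = Q·S₀ / (V·X) = 131 × 3560 / (96.30 × 3500) = 1.384 g BOD₅·(g VSS·d)⁻¹.

F/M ≈ 1.38 d⁻¹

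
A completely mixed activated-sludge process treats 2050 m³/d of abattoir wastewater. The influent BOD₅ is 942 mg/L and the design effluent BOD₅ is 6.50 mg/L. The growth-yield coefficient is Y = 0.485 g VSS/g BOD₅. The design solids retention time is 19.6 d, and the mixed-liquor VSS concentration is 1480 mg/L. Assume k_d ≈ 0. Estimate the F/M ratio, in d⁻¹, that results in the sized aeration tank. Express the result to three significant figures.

F/M ≈ 0.106 d⁻¹

V·X = Y·Q·ΔS·θ_c gives V = 0.485 × 2050 × (942 − 6.50) × 19.6 / 1480 = 12318 m³.
Food-to-microorganism ratio F/M = Q S₀ / (V X) = 2050 × 942 / (12318 × 1480) = 0.1059 d⁻¹.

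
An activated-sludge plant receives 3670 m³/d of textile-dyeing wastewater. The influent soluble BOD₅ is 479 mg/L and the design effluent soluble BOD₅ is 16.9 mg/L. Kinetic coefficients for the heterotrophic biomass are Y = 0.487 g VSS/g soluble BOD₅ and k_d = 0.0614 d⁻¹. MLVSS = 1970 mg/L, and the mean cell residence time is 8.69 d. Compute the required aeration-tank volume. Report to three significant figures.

V ≈ 2380 m³

From the SRT design equation V = Y Q (S₀−S) θ_c / [X (1 + k_d θ_c)] = 0.487 × 3670 × (479 − 16.9) × 8.69 / [1970 × (1 + 0.0614 × 8.69)] = 7.18×10^6 / 3021 = 2376 m³.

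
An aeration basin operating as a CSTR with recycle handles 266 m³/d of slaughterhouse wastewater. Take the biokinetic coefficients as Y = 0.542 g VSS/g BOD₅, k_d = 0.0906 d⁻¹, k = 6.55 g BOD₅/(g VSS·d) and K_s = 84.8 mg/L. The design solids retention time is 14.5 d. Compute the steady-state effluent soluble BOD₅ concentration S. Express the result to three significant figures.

Effluent substrate depends only on kinetics and SRT: S = K_s(1 + k_d θ_c) / [θ_c(Yk − k_d) − 1] = 84.8 × (1 + 0.0906 × 14.5) / [14.5 × (0.542 × 6.55 − 0.0906) − 1] = 196.2 / 49.16 = 3.991 mg/L.

S ≈ 3.99 mg/L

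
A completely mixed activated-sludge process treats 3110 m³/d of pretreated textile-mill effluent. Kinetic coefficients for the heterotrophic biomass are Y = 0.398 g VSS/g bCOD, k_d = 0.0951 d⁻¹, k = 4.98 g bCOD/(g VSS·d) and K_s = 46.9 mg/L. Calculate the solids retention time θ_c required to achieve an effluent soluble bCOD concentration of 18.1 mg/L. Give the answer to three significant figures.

θ_c ≈ 2.19 d

From 1/θ_c = Y·k·S/(K_s + S) − k_d: Y·k·S/(K_s+S) = 0.398 × 4.98 × 18.1 / (46.9 + 18.1) = 0.5519 d⁻¹.
θ_c = 1/(μ − k_d) = 1/(0.5519 − 0.0951) = 1/0.4568 = 2.189 d.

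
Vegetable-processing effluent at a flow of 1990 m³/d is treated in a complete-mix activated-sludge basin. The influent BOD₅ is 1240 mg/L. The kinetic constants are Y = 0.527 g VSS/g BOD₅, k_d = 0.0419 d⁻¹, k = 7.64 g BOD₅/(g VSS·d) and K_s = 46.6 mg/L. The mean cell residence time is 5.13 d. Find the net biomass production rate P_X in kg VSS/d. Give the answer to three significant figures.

From the Monod/SRT balance for a CMAS, S = K_s·(1+k_d θ_c)/[θ_c·(Y k − k_d) − 1] = 46.6 × (1 + 0.0419 × 5.13) / [5.13 × (0.527 × 7.64 − 0.0419) − 1] = 56.62 / 19.44 = 2.912 mg/L.
Correct the yield for decay: Y_obs = Y/(1 + k_d θ_c) = 0.527 / (1 + 0.0419 × 5.13) = 0.527 / 1.215 = 0.4338.
ΔS = 1240 − 2.91 = 1237 mg/L, so the substrate removal rate is 1990 × 1237/1000 = 2462 kg BOD₅/d.
So the net sludge growth is P_X = 0.4338 × 2462 = 1068 kg VSS/d.

P_X ≈ 1070 kg VSS/d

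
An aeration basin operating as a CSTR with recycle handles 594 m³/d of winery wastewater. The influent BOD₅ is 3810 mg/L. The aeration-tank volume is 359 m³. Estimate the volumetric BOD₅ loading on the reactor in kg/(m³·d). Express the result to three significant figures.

Volumetric loading L_v = Q·S₀ / V = 594 × 3810 g/m³ / 359.0 m³ = 6304 g/(m³·d) = 6.304 kg BOD₅/(m³·d).

L_v ≈ 6.30 kg BOD₅/(m³·d)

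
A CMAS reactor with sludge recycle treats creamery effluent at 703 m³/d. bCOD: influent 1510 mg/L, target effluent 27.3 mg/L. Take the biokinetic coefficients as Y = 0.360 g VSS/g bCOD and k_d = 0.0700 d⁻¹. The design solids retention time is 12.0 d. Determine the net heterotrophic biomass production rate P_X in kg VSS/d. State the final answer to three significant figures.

Correct the yield for decay: Y_obs = Y/(1 + k_d θ_c) = 0.360 / (1 + 0.0700 × 12.0) = 0.360 / 1.840 = 0.1957.
Mass of bCOD removed per day: Q(S₀ − S) = 703 × 1483 g/m³ = 1042 kg/d.
So the net sludge growth is P_X = 0.1957 × 1042 = 203.9 kg VSS/d.

P_X ≈ 204 kg VSS/d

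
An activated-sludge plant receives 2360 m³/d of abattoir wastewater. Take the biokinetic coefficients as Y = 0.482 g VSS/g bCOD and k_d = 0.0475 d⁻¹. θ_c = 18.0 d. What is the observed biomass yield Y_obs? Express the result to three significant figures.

Y_obs = Y / (1 + k_d θ_c) = 0.482 / (1 + 0.0475 × 18.0) = 0.482 / 1.855 = 0.2598.

Y_obs ≈ 0.260 g VSS/g bCOD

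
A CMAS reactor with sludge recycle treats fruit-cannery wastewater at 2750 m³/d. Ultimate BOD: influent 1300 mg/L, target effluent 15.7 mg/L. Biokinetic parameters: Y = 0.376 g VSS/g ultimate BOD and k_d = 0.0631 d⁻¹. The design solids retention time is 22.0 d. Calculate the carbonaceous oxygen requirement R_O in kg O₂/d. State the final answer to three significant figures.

Correct the yield for decay: Y_obs = Y/(1 + k_d θ_c) = 0.376 / (1 + 0.0631 × 22.0) = 0.376 / 2.388 = 0.1574.
Mass of ultimate BOD removed per day: Q(S₀ − S) = 2750 × 1284 g/m³ = 3532 kg/d.
P_X = Y_obs·Q·(S₀ − S) = 0.1574 × 3532 = 556.1 kg VSS/d.
Carbonaceous O₂ demand = substrate oxidised − cell-mass equivalent = 3532 − 1.42 × 556.1 = 2742 kg O₂/d.

R_O ≈ 2740 kg O₂/d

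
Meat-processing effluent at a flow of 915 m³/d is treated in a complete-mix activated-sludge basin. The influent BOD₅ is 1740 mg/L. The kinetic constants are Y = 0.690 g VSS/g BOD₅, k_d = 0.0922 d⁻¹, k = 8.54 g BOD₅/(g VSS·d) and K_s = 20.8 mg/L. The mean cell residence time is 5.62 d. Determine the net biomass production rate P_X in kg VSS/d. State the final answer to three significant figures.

P_X ≈ 723 kg VSS/d

For a completely mixed reactor with recycle the Lawrence–McCarty relation gives S = K_s·(1 + k_d·θ_c) / [θ_c·(Y·k − k_d) − 1] = 20.8 × (1 + 0.0922 × 5.62) / [5.62 × (0.690 × 8.54 − 0.0922) − 1] = 31.58 / 31.60 = 0.9994 mg/L.
The observed yield is Y_obs = Y/(1 + k_d·θ_c) = 0.690 / (1 + 0.0922 × 5.62) = 0.690 / 1.518 = 0.4545 g VSS per g BOD₅ removed.
Mass of BOD₅ removed per day: Q(S₀ − S) = 915 × 1739 g/m³ = 1591 kg/d.
P_X = Y_obs · Q(S₀ − S) = 0.4545 × 1591 = 723.2 kg VSS/d.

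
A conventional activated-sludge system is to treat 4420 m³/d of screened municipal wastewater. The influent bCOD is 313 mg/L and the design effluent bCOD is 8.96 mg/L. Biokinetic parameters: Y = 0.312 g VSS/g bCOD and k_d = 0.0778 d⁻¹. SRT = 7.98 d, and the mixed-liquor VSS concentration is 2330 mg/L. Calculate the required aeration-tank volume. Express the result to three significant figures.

From the SRT design equation V = Y Q (S₀−S) θ_c / [X (1 + k_d θ_c)] = 0.312 × 4420 × (313 − 8.96) × 7.98 / [2330 × (1 + 0.0778 × 7.98)] = 3.35×10^6 / 3777 = 886.0 m³.

V ≈ 886 m³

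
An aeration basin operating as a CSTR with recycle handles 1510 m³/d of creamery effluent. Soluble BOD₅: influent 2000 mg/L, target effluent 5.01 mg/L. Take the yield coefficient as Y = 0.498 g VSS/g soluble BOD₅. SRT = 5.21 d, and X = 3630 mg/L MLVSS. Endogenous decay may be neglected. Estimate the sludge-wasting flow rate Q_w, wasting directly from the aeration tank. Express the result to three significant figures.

Q_w ≈ 413 m³/d

With k_d = 0 the design equation reduces to V = Y Q (S₀−S) θ_c / X = 0.498 × 1510 × (2000 − 5.01) × 5.21 / 3630 = 2153 m³.
With mixed-liquor wasting, θ_c = V/Q_w, so Q_w = V/θ_c = 2153/5.21 = 413.3 m³/d.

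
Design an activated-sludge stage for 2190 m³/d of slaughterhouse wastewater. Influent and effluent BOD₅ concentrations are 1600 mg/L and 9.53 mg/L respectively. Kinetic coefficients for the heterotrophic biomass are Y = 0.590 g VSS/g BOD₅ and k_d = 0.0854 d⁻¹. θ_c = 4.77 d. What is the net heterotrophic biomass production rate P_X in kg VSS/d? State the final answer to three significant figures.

Y_obs = Y / (1 + k_d θ_c) = 0.590 / (1 + 0.0854 × 4.77) = 0.590 / 1.407 = 0.4192.
Substrate removed = Q·(S₀ − S) = 2190 m³/d × (1600 − 9.53) g/m³ = 3.48×10^6 g/d = 3483 kg/d.
So the net sludge growth is P_X = 0.4192 × 3483 = 1460 kg VSS/d.

P_X ≈ 1460 kg VSS/d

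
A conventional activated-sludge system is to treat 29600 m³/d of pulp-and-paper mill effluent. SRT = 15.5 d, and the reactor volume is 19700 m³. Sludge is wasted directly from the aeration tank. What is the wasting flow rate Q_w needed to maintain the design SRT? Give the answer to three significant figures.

Wasting from the aeration tank: Q_w = V / θ_c = 19700 / 15.5 = 1271 m³/d.

Q_w ≈ 1270 m³/d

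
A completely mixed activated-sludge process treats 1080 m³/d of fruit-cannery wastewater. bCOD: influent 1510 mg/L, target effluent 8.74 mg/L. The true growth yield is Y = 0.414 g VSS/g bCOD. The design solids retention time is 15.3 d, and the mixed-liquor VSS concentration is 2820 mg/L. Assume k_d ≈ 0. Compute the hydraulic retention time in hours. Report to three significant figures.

V·X = Y·Q·ΔS·θ_c gives V = 0.414 × 1080 × (1510 − 8.74) × 15.3 / 2820 = 3642 m³.
τ = V/Q = 3642/1080 = 3.372 d, or 80.93 h.

τ ≈ 80.9 h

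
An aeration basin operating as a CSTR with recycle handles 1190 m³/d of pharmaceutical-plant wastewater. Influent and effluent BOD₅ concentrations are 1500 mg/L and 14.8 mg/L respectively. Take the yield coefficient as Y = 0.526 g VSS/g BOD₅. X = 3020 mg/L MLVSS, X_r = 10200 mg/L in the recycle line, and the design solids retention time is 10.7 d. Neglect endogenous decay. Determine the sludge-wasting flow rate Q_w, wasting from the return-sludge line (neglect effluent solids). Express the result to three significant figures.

With k_d = 0 the design equation reduces to V = Y Q (S₀−S) θ_c / X = 0.526 × 1190 × (1500 − 14.8) × 10.7 / 3020 = 3294 m³.
θ_c = V·X/(Q_w·X_r) when wasting from the recycle, so Q_w = V·X/(θ_c·X_r) = 3294 × 3020 / (10.7 × 10200) = 91.14 m³/d.

Q_w ≈ 91.1 m³/d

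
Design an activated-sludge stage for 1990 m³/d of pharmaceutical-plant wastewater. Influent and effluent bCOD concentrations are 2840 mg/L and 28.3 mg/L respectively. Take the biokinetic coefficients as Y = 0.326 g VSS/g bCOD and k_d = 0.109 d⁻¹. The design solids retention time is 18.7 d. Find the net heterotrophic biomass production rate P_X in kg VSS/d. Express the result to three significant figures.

P_X ≈ 600 kg VSS/d

The observed yield is Y_obs = Y/(1 + k_d·θ_c) = 0.326 / (1 + 0.109 × 18.7) = 0.326 / 3.038 = 0.1073 g VSS per g bCOD removed.
Mass of bCOD removed per day: Q(S₀ − S) = 1990 × 2812 g/m³ = 5595 kg/d.
Biomass produced: P_X = Y_obs·Q·ΔS = 0.1073 × 5595 ≈ 600.4 kg VSS/d.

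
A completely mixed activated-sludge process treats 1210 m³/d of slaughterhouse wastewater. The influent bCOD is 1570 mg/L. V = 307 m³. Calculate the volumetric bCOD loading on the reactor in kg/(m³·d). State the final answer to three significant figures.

L_v ≈ 6.19 kg bCOD/(m³·d)

L_v = Q S₀ / V = 1210 × 1570 × 10⁻³ / 307.0 = 6.188 kg/(m³·d).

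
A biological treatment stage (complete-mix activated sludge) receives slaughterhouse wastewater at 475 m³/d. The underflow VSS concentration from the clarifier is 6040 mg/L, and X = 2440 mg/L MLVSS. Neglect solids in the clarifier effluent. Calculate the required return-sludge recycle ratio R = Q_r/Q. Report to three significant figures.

R ≈ 0.678

R = Q_r/Q = X/(X_r − X) = 2440 / (6040 − 2440) = 0.6778.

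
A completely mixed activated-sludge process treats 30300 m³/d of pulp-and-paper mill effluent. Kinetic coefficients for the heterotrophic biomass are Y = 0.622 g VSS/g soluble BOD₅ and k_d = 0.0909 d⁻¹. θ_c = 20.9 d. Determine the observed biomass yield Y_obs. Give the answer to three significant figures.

Correct the yield for decay: Y_obs = Y/(1 + k_d θ_c) = 0.622 / (1 + 0.0909 × 20.9) = 0.622 / 2.900 = 0.2145.

Y_obs ≈ 0.214 g VSS/g soluble BOD₅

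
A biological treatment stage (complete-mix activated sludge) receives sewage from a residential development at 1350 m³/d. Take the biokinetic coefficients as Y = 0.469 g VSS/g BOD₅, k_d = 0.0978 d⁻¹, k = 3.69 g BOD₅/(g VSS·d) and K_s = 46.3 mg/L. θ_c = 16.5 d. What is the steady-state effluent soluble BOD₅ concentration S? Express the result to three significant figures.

S ≈ 4.66 mg/L

From the Monod/SRT balance for a CMAS, S = K_s·(1+k_d θ_c)/[θ_c·(Y k − k_d) − 1] = 46.3 × (1 + 0.0978 × 16.5) / [16.5 × (0.469 × 3.69 − 0.0978) − 1] = 121.0 / 25.94 = 4.665 mg/L.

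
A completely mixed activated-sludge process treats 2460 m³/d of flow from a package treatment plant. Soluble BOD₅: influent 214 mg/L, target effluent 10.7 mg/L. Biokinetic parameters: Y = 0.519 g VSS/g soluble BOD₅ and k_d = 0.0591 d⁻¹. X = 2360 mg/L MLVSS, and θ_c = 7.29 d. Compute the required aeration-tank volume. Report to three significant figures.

V ≈ 560 m³

Rearranging the biomass balance for a CMAS with decay, V = Y·Q·ΔS·θ_c / [X·(1+k_d θ_c)] = 0.519 × 2460 × (214 − 10.7) × 7.29 / [2360 × (1 + 0.0591 × 7.29)] = 1.89×10^6 / 3377 = 560.4 m³.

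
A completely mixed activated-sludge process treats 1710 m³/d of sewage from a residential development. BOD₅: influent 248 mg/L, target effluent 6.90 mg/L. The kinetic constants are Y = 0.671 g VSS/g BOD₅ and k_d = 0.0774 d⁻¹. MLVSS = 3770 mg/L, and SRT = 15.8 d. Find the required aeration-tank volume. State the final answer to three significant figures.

V ≈ 522 m³

Rearranging the biomass balance for a CMAS with decay, V = Y·Q·ΔS·θ_c / [X·(1+k_d θ_c)] = 0.671 × 1710 × (248 − 6.90) × 15.8 / [3770 × (1 + 0.0774 × 15.8)] = 4.37×10^6 / 8380 = 521.6 m³.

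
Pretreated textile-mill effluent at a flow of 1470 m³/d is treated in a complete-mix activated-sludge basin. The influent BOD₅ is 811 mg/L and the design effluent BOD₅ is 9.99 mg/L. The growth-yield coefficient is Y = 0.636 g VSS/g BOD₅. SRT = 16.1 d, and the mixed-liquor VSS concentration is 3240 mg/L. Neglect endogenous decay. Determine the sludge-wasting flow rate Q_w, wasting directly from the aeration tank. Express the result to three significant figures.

Q_w ≈ 231 m³/d

Biomass mass balance (decay neglected): V·X = Y·Q·(S₀ − S)·θ_c, so V = 0.636 × 1470 × (811 − 9.99) × 16.1 / 3240 = 3721 m³.
Wasting from the aeration tank: Q_w = V / θ_c = 3721 / 16.1 = 231.1 m³/d.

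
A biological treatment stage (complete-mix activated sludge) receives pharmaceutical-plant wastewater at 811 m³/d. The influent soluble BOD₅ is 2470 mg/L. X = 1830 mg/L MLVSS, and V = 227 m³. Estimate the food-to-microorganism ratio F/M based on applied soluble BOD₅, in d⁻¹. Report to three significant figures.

Food-to-microorganism ratio F/M = Q S₀ / (V X) = 811 × 2470 / (227.0 × 1830) = 4.822 d⁻¹.

F/M ≈ 4.82 d⁻¹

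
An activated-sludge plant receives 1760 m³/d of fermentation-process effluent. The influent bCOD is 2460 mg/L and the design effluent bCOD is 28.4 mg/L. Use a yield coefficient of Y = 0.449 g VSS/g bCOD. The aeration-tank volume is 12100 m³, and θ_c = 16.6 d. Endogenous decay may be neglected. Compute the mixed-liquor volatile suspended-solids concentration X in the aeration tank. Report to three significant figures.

X = Y·Q·ΔS·θ_c / V = 0.449 × 1760 × (2460 − 28.4) × 16.6 / 12100 = 2636 mg/L.

X ≈ 2640 mg/L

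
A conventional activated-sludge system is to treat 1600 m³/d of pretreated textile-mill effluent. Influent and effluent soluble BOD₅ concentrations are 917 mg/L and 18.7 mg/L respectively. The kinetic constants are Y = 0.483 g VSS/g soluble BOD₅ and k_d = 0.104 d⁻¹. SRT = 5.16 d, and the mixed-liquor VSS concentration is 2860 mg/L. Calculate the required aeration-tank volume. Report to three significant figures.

From the SRT design equation V = Y Q (S₀−S) θ_c / [X (1 + k_d θ_c)] = 0.483 × 1600 × (917 − 18.7) × 5.16 / [2860 × (1 + 0.104 × 5.16)] = 3.58×10^6 / 4395 = 815.1 m³.

V ≈ 815 m³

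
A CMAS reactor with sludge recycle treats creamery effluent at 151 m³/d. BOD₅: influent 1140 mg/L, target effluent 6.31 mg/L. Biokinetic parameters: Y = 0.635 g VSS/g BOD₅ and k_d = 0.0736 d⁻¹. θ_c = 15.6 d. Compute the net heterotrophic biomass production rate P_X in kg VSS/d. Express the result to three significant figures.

The observed yield is Y_obs = Y/(1 + k_d·θ_c) = 0.635 / (1 + 0.0736 × 15.6) = 0.635 / 2.148 = 0.2956 g VSS per g BOD₅ removed.
ΔS = 1140 − 6.31 = 1134 mg/L, so the substrate removal rate is 151 × 1134/1000 = 171.2 kg BOD₅/d.
P_X = Y_obs · Q(S₀ − S) = 0.2956 × 171.2 = 50.60 kg VSS/d.

P_X ≈ 50.6 kg VSS/d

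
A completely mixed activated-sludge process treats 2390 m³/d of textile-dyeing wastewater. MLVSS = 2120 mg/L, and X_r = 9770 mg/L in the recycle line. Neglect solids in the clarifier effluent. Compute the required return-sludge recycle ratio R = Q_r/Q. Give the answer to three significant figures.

Mass balance around the secondary clarifier (neglecting effluent solids): R = X / (X_r − X) = 2120 / (9770 − 2120) = 0.2771.

R ≈ 0.277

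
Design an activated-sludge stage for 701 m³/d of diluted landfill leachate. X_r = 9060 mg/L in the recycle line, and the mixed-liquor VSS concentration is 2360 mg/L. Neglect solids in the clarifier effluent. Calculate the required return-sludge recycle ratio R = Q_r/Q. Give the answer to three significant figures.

R ≈ 0.352

R = Q_r/Q = X/(X_r − X) = 2360 / (9060 − 2360) = 0.3522.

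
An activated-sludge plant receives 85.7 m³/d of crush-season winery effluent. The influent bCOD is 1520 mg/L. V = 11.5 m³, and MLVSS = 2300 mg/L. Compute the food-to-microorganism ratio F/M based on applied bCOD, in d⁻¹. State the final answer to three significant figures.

F/M = Q·S₀ / (V·X) = 85.7 × 1520 / (11.50 × 2300) = 4.925 g bCOD·(g VSS·d)⁻¹.

F/M ≈ 4.92 d⁻¹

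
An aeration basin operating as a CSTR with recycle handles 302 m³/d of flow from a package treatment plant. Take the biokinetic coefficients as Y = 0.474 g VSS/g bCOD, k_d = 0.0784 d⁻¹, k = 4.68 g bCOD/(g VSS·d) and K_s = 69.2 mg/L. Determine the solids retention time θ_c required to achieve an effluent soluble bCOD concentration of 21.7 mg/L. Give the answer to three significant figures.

θ_c ≈ 2.22 d

At the target effluent, Y k S/(K_s+S) = 0.474×4.68×21.7/90.90 = 0.5296 d⁻¹.
1/θ_c = 0.5296 − 0.0784 = 0.4512 d⁻¹, so θ_c = 2.216 d.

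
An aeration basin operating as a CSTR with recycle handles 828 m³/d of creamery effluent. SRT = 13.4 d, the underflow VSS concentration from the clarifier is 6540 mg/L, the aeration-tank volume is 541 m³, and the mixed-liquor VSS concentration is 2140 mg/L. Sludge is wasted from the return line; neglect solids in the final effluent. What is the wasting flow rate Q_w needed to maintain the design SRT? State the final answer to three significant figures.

θ_c = V·X/(Q_w·X_r) when wasting from the recycle, so Q_w = V·X/(θ_c·X_r) = 541.0 × 2140 / (13.4 × 6540) = 13.21 m³/d.

Q_w ≈ 13.2 m³/d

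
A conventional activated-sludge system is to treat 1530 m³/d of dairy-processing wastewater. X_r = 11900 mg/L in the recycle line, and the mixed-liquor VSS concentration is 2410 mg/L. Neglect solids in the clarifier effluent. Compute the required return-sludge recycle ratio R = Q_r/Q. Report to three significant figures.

R ≈ 0.254

Mass balance around the secondary clarifier (neglecting effluent solids): R = X / (X_r − X) = 2410 / (11900 − 2410) = 0.2540.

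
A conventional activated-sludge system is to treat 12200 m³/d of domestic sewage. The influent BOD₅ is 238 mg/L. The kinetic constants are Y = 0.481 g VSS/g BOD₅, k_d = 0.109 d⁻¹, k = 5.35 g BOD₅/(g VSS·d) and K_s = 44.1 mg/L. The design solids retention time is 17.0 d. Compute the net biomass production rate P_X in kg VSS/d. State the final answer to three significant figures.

P_X ≈ 483 kg VSS/d

Effluent substrate depends only on kinetics and SRT: S = K_s(1 + k_d θ_c) / [θ_c(Yk − k_d) − 1] = 44.1 × (1 + 0.109 × 17.0) / [17.0 × (0.481 × 5.35 − 0.109) − 1] = 125.8 / 40.89 = 3.077 mg/L.
Y_obs = Y / (1 + k_d θ_c) = 0.481 / (1 + 0.109 × 17.0) = 0.481 / 2.853 = 0.1686.
Q·(S₀ − S) = 12200 × (238 − 3.08) × 10⁻³ = 2866 kg/d removed.
P_X = Y_obs · Q(S₀ − S) = 0.1686 × 2866 = 483.2 kg VSS/d.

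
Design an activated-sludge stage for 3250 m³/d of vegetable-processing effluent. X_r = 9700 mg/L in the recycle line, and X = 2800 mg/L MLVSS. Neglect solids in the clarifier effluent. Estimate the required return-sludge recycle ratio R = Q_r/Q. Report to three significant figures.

R ≈ 0.406

Solids balance on the clarifier gives (1+R)X = R·X_r, so R = X/(X_r − X) = 2800 / (9700 − 2800) = 0.4058.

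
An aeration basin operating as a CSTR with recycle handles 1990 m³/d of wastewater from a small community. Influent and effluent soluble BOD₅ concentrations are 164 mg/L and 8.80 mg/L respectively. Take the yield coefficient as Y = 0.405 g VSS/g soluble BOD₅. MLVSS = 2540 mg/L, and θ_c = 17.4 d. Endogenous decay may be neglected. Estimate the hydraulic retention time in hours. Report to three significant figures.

Biomass mass balance (decay neglected): V·X = Y·Q·(S₀ − S)·θ_c, so V = 0.405 × 1990 × (164 − 8.80) × 17.4 / 2540 = 856.9 m³.
HRT = V/Q = 856.9 m³ / 1990 m³·d⁻¹ = 0.4306 d × 24 = 10.33 h.

τ ≈ 10.3 h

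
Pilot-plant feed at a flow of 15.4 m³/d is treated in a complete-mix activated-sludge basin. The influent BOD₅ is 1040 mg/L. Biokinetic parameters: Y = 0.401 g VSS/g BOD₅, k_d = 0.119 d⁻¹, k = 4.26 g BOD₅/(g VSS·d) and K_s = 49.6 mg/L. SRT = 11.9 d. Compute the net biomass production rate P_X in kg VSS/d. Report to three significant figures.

For a completely mixed reactor with recycle the Lawrence–McCarty relation gives S = K_s·(1 + k_d·θ_c) / [θ_c·(Y·k − k_d) − 1] = 49.6 × (1 + 0.119 × 11.9) / [11.9 × (0.401 × 4.26 − 0.119) − 1] = 119.8 / 17.91 = 6.690 mg/L.
Observed yield with endogenous decay: Y_obs = Y / (1 + k_d·θ_c) = 0.401 / (1 + 0.119 × 11.9) = 0.401 / 2.416 = 0.1660 g VSS/g BOD₅.
Mass of BOD₅ removed per day: Q(S₀ − S) = 15.4 × 1033 g/m³ = 15.91 kg/d.
P_X = Y_obs · Q(S₀ − S) = 0.1660 × 15.91 = 2.641 kg VSS/d.

P_X ≈ 2.64 kg VSS/d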